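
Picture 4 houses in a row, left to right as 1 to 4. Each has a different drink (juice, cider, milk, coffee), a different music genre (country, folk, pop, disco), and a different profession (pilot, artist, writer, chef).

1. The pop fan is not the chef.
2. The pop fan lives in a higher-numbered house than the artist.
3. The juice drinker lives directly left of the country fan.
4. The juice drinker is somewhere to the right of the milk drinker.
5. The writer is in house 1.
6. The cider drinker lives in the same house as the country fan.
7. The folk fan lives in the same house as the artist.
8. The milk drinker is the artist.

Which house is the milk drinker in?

2

From clue 5, the writer must be in house 1.
Clue 7 places the folk fan in house 2.
By clue 8, the milk drinker is in house 2.
That leaves coffee as the drink for house 1.
So house 4 gets cider for drink.
The only music genre still possible for house 1 is disco.
So house 2 gets artist for profession.
From clue 3, the country fan must be in house 4.
House 3's drink must be juice (nothing else left).
That leaves pop as the music genre for house 3.
From clue 1, the chef must be in house 4.
House 3's profession must be pilot (nothing else left).
So: house 1 = coffee/disco/writer, house 2 = milk/folk/artist, house 3 = juice/pop/pilot, house 4 = cider/country/chef.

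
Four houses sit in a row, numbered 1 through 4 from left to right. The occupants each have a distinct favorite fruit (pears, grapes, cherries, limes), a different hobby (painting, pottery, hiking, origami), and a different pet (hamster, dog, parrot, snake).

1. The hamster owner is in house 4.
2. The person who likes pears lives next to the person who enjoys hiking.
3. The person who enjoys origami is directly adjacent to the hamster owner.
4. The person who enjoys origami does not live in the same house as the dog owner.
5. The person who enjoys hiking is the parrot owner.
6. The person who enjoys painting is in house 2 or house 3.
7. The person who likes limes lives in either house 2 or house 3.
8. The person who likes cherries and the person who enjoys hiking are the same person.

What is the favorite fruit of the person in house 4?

By clue 1, the hamster owner is in house 4.
Clue 3 places the person who enjoys origami in house 3.
So house 4 gets grapes for favorite fruit.
That leaves hiking as the hobby for house 1.
House 2's hobby must be painting (nothing else left).
House 4 hobby: only pottery fits.
House 3's pet must be snake (nothing else left).
Clue 2 places the person who likes pears in house 2.
By clue 5, the parrot owner is in house 1.
By clue 8, the person who likes cherries is in house 1.
House 3's favorite fruit must be limes (nothing else left).
The only pet still possible for house 2 is dog.
So: house 1 = cherries/hiking/parrot, house 2 = pears/painting/dog, house 3 = limes/origami/snake, house 4 = grapes/pottery/hamster.

grapes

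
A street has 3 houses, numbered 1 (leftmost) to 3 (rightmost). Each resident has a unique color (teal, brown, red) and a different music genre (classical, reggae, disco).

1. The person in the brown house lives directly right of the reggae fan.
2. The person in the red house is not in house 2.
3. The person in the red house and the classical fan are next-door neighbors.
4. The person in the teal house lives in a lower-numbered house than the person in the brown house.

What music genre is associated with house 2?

classical

From clue 3, the classical fan must be in house 2.
That leaves reggae as the music genre for house 1.
House 3 music genre: only disco fits.
Clue 1 places the person in the brown house in house 2.
By clue 4, the person in the teal house is in house 1.
That leaves red as the color for house 3.
So: house 1 = teal/reggae, house 2 = brown/classical, house 3 = red/disco.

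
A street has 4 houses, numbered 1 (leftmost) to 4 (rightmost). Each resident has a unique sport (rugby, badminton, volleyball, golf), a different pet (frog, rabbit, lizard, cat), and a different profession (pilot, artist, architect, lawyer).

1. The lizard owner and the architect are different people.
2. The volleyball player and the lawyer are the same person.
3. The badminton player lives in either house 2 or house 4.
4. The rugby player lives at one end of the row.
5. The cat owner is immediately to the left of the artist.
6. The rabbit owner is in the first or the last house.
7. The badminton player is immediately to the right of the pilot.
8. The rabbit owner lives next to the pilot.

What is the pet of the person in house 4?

By clue 8, the rabbit owner is in house 4.
Clue 8 places the pilot in house 3.
Clue 7: the badminton player is in house 4.
That leaves golf as the sport for house 3.
House 1 sport: only rugby fits.
So house 2 gets volleyball for sport.
Clue 2: the lawyer is in house 2.
So house 1 gets architect for profession.
House 4 profession: only artist fits.
By clue 5, the cat owner is in house 3.
The only pet still possible for house 1 is frog.
So house 2 gets lizard for pet.
So: house 1 = rugby/frog/architect, house 2 = volleyball/lizard/lawyer, house 3 = golf/cat/pilot, house 4 = badminton/rabbit/artist.

rabbit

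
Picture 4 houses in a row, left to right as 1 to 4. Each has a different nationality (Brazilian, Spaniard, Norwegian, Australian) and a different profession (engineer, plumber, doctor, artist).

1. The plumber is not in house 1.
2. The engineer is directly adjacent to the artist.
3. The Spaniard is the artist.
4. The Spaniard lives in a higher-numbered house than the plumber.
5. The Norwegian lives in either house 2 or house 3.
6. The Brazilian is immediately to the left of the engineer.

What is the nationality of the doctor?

Australian

House 1's profession must be doctor (nothing else left).
The Norwegian is narrowed to house 2 or 3; consider each.
Placing it in house 2 leads to a contradiction, so it's in house 3.
By clue 3, the artist is in house 4.
So house 4 gets Spaniard for nationality.
The engineer is in house 3 (clue 2).
From clue 6, the Brazilian must be in house 2.
House 1 nationality: only Australian fits.
House 2's profession must be plumber (nothing else left).
So: house 1 = Australian/doctor, house 2 = Brazilian/plumber, house 3 = Norwegian/engineer, house 4 = Spaniard/artist.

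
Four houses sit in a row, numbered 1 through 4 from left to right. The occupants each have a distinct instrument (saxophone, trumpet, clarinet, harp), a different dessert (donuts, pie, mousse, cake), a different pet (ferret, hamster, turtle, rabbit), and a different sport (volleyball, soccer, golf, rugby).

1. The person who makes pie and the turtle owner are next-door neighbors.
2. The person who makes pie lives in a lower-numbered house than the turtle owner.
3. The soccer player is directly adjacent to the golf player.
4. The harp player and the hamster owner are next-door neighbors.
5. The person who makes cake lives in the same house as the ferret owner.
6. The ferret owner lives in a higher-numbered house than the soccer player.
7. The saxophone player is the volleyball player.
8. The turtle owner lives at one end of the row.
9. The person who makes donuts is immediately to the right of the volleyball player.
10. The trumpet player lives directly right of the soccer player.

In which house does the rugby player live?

4

The turtle owner is in house 4 (clue 8).
Clue 1: the person who makes pie is in house 3.
House 1's dessert must be mousse (nothing else left).
The only dessert still possible for house 2 is cake.
House 4's dessert must be donuts (nothing else left).
Clue 5: the ferret owner is in house 2.
Clue 6: the soccer player is in house 1.
By clue 9, the volleyball player is in house 3.
Clue 10: the trumpet player is in house 2.
So house 2 gets golf for sport.
So house 4 gets rugby for sport.
The harp player is in house 4 (clue 4).
Clue 4: the hamster owner is in house 3.
From clue 7, the saxophone player must be in house 3.
So house 1 gets clarinet for instrument.
So house 1 gets rabbit for pet.
So: house 1 = clarinet/mousse/rabbit/soccer, house 2 = trumpet/cake/ferret/golf, house 3 = saxophone/pie/hamster/volleyball, house 4 = harp/donuts/turtle/rugby.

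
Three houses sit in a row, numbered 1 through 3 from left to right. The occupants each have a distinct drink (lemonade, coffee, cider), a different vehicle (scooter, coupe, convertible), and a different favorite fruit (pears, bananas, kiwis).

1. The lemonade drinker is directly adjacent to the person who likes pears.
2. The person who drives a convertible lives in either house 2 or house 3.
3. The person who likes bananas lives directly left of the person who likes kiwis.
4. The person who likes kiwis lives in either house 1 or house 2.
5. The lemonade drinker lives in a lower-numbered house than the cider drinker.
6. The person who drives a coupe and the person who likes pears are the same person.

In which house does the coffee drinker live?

By clue 4, the person who likes kiwis is in house 2.
House 3 favorite fruit: only pears fits.
By clue 1, the lemonade drinker is in house 2.
Clue 5: the cider drinker is in house 3.
From clue 6, the person who drives a coupe must be in house 3.
So house 1 gets coffee for drink.
House 1's vehicle must be scooter (nothing else left).
The only vehicle still possible for house 2 is convertible.
So house 1 gets bananas for favorite fruit.
So: house 1 = coffee/scooter/bananas, house 2 = lemonade/convertible/kiwis, house 3 = cider/coupe/pears.

1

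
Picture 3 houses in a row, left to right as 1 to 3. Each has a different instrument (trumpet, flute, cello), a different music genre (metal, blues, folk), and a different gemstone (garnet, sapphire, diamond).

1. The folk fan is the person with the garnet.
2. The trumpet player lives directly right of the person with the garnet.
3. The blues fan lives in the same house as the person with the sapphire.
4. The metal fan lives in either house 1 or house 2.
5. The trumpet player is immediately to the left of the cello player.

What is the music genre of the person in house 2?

metal

By clue 5, the trumpet player is in house 2.
From clue 5, the cello player must be in house 3.
So house 1 gets flute for instrument.
The person with the garnet is in house 1 (clue 2).
The only music genre still possible for house 3 is blues.
From clue 1, the folk fan must be in house 1.
Clue 3: the person with the sapphire is in house 3.
House 2's music genre must be metal (nothing else left).
The only gemstone still possible for house 2 is diamond.
So: house 1 = flute/folk/garnet, house 2 = trumpet/metal/diamond, house 3 = cello/blues/sapphire.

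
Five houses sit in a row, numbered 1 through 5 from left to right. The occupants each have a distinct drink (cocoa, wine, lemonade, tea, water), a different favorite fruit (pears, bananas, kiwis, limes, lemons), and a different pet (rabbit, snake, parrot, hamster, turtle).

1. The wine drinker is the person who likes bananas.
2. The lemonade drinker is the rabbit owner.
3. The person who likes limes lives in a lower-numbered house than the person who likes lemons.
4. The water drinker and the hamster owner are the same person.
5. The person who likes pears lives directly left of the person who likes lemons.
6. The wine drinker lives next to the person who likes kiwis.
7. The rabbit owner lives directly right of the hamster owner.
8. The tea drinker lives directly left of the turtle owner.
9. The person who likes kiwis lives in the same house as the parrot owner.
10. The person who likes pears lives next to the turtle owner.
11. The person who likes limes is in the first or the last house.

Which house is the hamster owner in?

Clue 11 places the person who likes limes in house 1.
The person who likes lemons is narrowed to house 3 or 4 or 5; consider each.
Placing it in house 3 and house 4 leads to a contradiction, so it's in house 5.
The person who likes pears is in house 4 (clue 5).
The tea drinker is narrowed to house 2 or 4; consider each.
Placing it in house 4 leads to a contradiction, so it's in house 2.
Clue 8: the turtle owner is in house 3.
From clue 1, the person who likes bananas must be in house 3.
From clue 6, the person who likes kiwis must be in house 2.
Clue 7: the rabbit owner is in house 5.
The hamster owner is in house 4 (clue 7).
That leaves wine as the drink for house 3.
House 1's pet must be snake (nothing else left).
House 2 pet: only parrot fits.
The lemonade drinker is in house 5 (clue 2).
From clue 4, the water drinker must be in house 4.
House 1's drink must be cocoa (nothing else left).
So: house 1 = cocoa/limes/snake, house 2 = tea/kiwis/parrot, house 3 = wine/bananas/turtle, house 4 = water/pears/hamster, house 5 = lemonade/lemons/rabbit.

4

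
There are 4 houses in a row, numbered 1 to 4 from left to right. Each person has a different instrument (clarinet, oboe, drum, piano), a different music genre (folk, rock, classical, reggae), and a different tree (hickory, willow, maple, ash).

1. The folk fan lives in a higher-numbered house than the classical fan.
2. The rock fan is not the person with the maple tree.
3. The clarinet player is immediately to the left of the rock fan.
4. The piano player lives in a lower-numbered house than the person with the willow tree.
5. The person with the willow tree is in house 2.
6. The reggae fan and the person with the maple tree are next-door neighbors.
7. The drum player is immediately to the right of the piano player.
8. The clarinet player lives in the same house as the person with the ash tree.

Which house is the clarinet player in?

From clue 5, the person with the willow tree must be in house 2.
Clue 4 places the piano player in house 1.
Clue 7 places the drum player in house 2.
So house 4 gets oboe for instrument.
House 1's music genre must be classical (nothing else left).
Clue 3: the rock fan is in house 4.
From clue 8, the person with the ash tree must be in house 3.
House 3 instrument: only clarinet fits.
Clue 2: the person with the maple tree is in house 1.
Clue 6 places the reggae fan in house 2.
The only music genre still possible for house 3 is folk.
That leaves hickory as the tree for house 4.
So: house 1 = piano/classical/maple, house 2 = drum/reggae/willow, house 3 = clarinet/folk/ash, house 4 = oboe/rock/hickory.

3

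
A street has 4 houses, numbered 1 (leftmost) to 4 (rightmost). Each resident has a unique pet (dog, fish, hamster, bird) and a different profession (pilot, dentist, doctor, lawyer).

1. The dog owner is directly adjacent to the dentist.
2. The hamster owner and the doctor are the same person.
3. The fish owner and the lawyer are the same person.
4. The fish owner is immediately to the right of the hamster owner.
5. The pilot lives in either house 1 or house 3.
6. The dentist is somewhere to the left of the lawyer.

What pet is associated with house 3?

hamster

House 4 profession: only lawyer fits.
Clue 3 places the fish owner in house 4.
The hamster owner is in house 3 (clue 4).
The doctor is in house 3 (clue 2).
House 2 profession: only dentist fits.
Clue 1 places the dog owner in house 1.
So house 2 gets bird for pet.
House 1's profession must be pilot (nothing else left).
So: house 1 = dog/pilot, house 2 = bird/dentist, house 3 = hamster/doctor, house 4 = fish/lawyer.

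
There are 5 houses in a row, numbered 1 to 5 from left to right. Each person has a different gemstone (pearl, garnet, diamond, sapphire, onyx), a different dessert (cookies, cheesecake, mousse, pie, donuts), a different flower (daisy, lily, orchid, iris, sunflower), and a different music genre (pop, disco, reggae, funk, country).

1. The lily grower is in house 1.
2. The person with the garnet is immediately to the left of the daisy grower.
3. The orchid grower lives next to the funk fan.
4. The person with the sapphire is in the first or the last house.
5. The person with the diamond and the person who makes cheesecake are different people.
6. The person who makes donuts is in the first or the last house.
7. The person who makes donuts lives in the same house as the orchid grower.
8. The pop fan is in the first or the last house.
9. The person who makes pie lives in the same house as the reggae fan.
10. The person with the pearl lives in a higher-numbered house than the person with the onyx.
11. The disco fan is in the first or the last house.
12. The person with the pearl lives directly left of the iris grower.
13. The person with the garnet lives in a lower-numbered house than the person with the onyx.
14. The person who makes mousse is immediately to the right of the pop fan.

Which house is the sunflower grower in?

From clue 1, the lily grower must be in house 1.
From clue 14, the person who makes mousse must be in house 2.
By clue 14, the pop fan is in house 1.
That leaves orchid as the flower for house 5.
The only music genre still possible for house 5 is disco.
Clue 3: the funk fan is in house 4.
Clue 7: the person who makes donuts is in house 5.
From clue 12, the person with the pearl must be in house 3.
From clue 12, the iris grower must be in house 4.
That leaves onyx as the gemstone for house 2.
That leaves diamond as the gemstone for house 4.
So house 5 gets sapphire for gemstone.
The only music genre still possible for house 2 is country.
So house 3 gets reggae for music genre.
The daisy grower is in house 2 (clue 2).
Clue 9: the person who makes pie is in house 3.
So house 1 gets garnet for gemstone.
The only dessert still possible for house 4 is cookies.
House 3's flower must be sunflower (nothing else left).
House 1 dessert: only cheesecake fits.
So: house 1 = garnet/cheesecake/lily/pop, house 2 = onyx/mousse/daisy/country, house 3 = pearl/pie/sunflower/reggae, house 4 = diamond/cookies/iris/funk, house 5 = sapphire/donuts/orchid/disco.

3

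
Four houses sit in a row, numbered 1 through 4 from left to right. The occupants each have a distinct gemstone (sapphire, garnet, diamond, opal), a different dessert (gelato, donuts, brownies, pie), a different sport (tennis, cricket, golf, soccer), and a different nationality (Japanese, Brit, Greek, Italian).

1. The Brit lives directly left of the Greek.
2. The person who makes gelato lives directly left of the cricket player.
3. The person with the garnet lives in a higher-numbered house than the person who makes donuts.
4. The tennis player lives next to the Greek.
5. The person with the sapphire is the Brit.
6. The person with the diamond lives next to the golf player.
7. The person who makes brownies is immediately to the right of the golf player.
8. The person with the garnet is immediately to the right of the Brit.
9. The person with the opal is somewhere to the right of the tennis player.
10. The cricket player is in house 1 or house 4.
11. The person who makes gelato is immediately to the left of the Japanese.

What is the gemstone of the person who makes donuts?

sapphire

The cricket player is in house 4 (clue 10).
From clue 2, the person who makes gelato must be in house 3.
Clue 11: the Japanese is in house 4.
House 1's gemstone must be sapphire (nothing else left).
Clue 5 places the Brit in house 1.
By clue 8, the person with the garnet is in house 2.
House 3 gemstone: only opal fits.
The only gemstone still possible for house 4 is diamond.
The Greek is in house 2 (clue 1).
Clue 3: the person who makes donuts is in house 1.
By clue 6, the golf player is in house 3.
Clue 7 places the person who makes brownies in house 4.
Clue 9 places the tennis player in house 1.
That leaves pie as the dessert for house 2.
So house 2 gets soccer for sport.
So house 3 gets Italian for nationality.
So: house 1 = sapphire/donuts/tennis/Brit, house 2 = garnet/pie/soccer/Greek, house 3 = opal/gelato/golf/Italian, house 4 = diamond/brownies/cricket/Japanese.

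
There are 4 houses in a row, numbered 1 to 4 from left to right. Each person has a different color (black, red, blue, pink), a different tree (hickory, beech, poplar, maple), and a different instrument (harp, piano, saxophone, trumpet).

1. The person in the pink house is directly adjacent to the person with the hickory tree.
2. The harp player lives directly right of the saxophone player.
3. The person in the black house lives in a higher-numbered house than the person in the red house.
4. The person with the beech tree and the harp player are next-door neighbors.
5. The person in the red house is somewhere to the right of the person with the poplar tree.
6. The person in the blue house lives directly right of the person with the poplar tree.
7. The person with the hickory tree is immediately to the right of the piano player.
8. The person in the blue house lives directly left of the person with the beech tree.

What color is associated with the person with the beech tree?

red

The only color still possible for house 1 is pink.
That leaves black as the color for house 4.
Clue 1: the person with the hickory tree is in house 2.
By clue 7, the piano player is in house 1.
House 1's tree must be poplar (nothing else left).
Clue 6 places the person in the blue house in house 2.
The person with the beech tree is in house 3 (clue 8).
So house 3 gets red for color.
The only tree still possible for house 4 is maple.
The harp player is in house 4 (clue 4).
From clue 2, the saxophone player must be in house 3.
So house 2 gets trumpet for instrument.
So: house 1 = pink/poplar/piano, house 2 = blue/hickory/trumpet, house 3 = red/beech/saxophone, house 4 = black/maple/harp.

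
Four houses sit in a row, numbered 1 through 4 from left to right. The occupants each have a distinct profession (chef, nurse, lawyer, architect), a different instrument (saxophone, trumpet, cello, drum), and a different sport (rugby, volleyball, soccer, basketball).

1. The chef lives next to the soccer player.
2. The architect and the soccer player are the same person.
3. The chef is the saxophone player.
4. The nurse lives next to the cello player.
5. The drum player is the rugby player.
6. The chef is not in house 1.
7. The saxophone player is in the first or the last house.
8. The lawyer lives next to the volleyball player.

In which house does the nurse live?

Clue 3: the chef is in house 4.
The saxophone player is in house 4 (clue 3).
Clue 1: the soccer player is in house 3.
From clue 2, the architect must be in house 3.
House 4 sport: only basketball fits.
The lawyer is narrowed to house 1 or 2; consider each.
Placing it in house 2 leads to a contradiction, so it's in house 1.
Clue 8 places the volleyball player in house 2.
So house 2 gets nurse for profession.
House 1's sport must be rugby (nothing else left).
The drum player is in house 1 (clue 5).
That leaves trumpet as the instrument for house 2.
That leaves cello as the instrument for house 3.
So: house 1 = lawyer/drum/rugby, house 2 = nurse/trumpet/volleyball, house 3 = architect/cello/soccer, house 4 = chef/saxophone/basketball.

2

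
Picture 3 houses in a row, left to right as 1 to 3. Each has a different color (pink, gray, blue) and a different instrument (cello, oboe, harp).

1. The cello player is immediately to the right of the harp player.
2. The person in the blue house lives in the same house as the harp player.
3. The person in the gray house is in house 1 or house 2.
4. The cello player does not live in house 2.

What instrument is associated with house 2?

harp

By clue 4, the cello player is in house 3.
So house 3 gets pink for color.
From clue 1, the harp player must be in house 2.
Clue 2: the person in the blue house is in house 2.
House 1 color: only gray fits.
House 1's instrument must be oboe (nothing else left).
So: house 1 = gray/oboe, house 2 = blue/harp, house 3 = pink/cello.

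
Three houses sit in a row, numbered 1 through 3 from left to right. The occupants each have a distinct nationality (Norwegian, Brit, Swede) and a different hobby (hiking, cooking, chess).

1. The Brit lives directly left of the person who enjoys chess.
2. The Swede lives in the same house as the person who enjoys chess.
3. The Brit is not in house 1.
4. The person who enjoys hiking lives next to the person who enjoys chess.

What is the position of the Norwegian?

By clue 3, the Brit is in house 2.
House 1's nationality must be Norwegian (nothing else left).
The only nationality still possible for house 3 is Swede.
From clue 1, the person who enjoys chess must be in house 3.
By clue 4, the person who enjoys hiking is in house 2.
That leaves cooking as the hobby for house 1.
So: house 1 = Norwegian/cooking, house 2 = Brit/hiking, house 3 = Swede/chess.

1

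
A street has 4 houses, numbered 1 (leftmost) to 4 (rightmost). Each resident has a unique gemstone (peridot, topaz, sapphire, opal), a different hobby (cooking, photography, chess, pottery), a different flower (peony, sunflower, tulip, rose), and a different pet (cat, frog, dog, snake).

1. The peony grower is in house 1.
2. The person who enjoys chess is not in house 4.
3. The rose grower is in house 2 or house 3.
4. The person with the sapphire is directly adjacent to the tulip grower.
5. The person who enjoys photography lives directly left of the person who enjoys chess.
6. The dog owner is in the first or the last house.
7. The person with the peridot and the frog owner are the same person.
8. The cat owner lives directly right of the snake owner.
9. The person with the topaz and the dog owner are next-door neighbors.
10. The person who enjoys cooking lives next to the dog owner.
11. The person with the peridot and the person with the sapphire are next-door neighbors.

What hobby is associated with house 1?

photography

Clue 1: the peony grower is in house 1.
The only hobby still possible for house 4 is pottery.
House 1 hobby: only photography fits.
Clue 5: the person who enjoys chess is in house 2.
So house 3 gets cooking for hobby.
Clue 10 places the dog owner in house 4.
Clue 9: the person with the topaz is in house 3.
House 4 gemstone: only opal fits.
That leaves sunflower as the flower for house 4.
So house 3 gets cat for pet.
The snake owner is in house 2 (clue 8).
That leaves frog as the pet for house 1.
Clue 7: the person with the peridot is in house 1.
By clue 11, the person with the sapphire is in house 2.
The tulip grower is in house 3 (clue 4).
That leaves rose as the flower for house 2.
So: house 1 = peridot/photography/peony/frog, house 2 = sapphire/chess/rose/snake, house 3 = topaz/cooking/tulip/cat, house 4 = opal/pottery/sunflower/dog.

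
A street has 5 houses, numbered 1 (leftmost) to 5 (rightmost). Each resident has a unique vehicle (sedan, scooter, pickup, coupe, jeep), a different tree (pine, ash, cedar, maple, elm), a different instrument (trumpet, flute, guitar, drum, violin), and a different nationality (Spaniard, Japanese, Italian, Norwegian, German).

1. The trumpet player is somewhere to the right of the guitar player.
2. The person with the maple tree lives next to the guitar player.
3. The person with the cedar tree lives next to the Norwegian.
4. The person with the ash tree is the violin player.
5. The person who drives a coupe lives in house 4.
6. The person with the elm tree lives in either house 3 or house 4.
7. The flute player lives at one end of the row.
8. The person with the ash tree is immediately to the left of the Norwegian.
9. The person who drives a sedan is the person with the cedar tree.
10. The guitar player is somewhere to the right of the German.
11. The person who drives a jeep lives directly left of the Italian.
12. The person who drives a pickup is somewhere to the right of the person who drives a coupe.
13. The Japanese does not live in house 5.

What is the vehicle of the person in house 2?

By clue 5, the person who drives a coupe is in house 4.
The person who drives a pickup is in house 5 (clue 12).
House 5 nationality: only Spaniard fits.
The person with the elm tree is narrowed to house 3 or 4; consider each.
Placing it in house 3 leads to a contradiction, so it's in house 4.
The flute player is narrowed to house 1 or 5; consider each.
Placing it in house 1 leads to a contradiction, so it's in house 5.
The only tree still possible for house 5 is pine.
The guitar player is narrowed to house 2 or 3; consider each.
Placing it in house 2 leads to a contradiction, so it's in house 3.
From clue 1, the trumpet player must be in house 4.
Clue 2: the person with the maple tree is in house 2.
By clue 4, the person with the ash tree is in house 1.
From clue 4, the violin player must be in house 1.
The Norwegian is in house 2 (clue 8).
House 3's tree must be cedar (nothing else left).
That leaves drum as the instrument for house 2.
House 1 nationality: only German fits.
By clue 9, the person who drives a sedan is in house 3.
The only vehicle still possible for house 1 is scooter.
So house 2 gets jeep for vehicle.
By clue 11, the Italian is in house 3.
House 4's nationality must be Japanese (nothing else left).
So: house 1 = scooter/ash/violin/German, house 2 = jeep/maple/drum/Norwegian, house 3 = sedan/cedar/guitar/Italian, house 4 = coupe/elm/trumpet/Japanese, house 5 = pickup/pine/flute/Spaniard.

jeep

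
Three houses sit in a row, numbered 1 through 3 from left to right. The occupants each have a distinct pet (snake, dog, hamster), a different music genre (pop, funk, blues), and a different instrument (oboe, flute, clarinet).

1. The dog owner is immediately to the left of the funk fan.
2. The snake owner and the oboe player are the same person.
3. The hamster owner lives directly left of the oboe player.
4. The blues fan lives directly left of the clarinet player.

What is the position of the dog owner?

So house 3 gets snake for pet.
The only instrument still possible for house 1 is flute.
From clue 2, the oboe player must be in house 3.
The hamster owner is in house 2 (clue 3).
House 1 pet: only dog fits.
House 2 instrument: only clarinet fits.
Clue 1: the funk fan is in house 2.
Clue 4 places the blues fan in house 1.
The only music genre still possible for house 3 is pop.
So: house 1 = dog/blues/flute, house 2 = hamster/funk/clarinet, house 3 = snake/pop/oboe.

1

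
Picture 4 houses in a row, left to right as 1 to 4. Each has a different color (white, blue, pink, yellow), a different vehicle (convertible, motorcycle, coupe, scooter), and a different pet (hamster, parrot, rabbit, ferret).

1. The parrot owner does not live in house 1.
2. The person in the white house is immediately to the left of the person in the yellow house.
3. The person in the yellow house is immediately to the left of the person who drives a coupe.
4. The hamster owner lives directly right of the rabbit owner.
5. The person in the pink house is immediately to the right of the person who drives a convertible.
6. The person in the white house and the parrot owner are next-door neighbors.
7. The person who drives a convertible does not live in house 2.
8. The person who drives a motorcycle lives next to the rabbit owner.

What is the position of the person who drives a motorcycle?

2

The person in the pink house is narrowed to house 2 or 4; consider each.
Placing it in house 2 leads to a contradiction, so it's in house 4.
The person who drives a convertible is in house 3 (clue 5).
House 4's vehicle must be coupe (nothing else left).
Clue 3: the person in the yellow house is in house 3.
Clue 2: the person in the white house is in house 2.
The parrot owner is in house 3 (clue 6).
The only color still possible for house 1 is blue.
From clue 4, the hamster owner must be in house 2.
By clue 4, the rabbit owner is in house 1.
Clue 8 places the person who drives a motorcycle in house 2.
So house 1 gets scooter for vehicle.
That leaves ferret as the pet for house 4.
So: house 1 = blue/scooter/rabbit, house 2 = white/motorcycle/hamster, house 3 = yellow/convertible/parrot, house 4 = pink/coupe/ferret.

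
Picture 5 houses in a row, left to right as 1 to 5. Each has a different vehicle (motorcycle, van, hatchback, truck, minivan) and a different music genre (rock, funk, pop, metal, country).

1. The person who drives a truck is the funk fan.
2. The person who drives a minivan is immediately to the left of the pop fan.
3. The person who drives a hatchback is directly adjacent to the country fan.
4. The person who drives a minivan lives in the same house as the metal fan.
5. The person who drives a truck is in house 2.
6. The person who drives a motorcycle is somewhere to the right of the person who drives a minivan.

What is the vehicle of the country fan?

From clue 5, the person who drives a truck must be in house 2.
The funk fan is in house 2 (clue 1).
House 1 vehicle: only van fits.
House 1's music genre must be rock (nothing else left).
The person who drives a minivan is narrowed to house 3 or 4; consider each.
Placing it in house 4 leads to a contradiction, so it's in house 3.
Clue 2 places the pop fan in house 4.
From clue 4, the metal fan must be in house 3.
House 5 music genre: only country fits.
The person who drives a hatchback is in house 4 (clue 3).
The only vehicle still possible for house 5 is motorcycle.
So: house 1 = van/rock, house 2 = truck/funk, house 3 = minivan/metal, house 4 = hatchback/pop, house 5 = motorcycle/country.

motorcycle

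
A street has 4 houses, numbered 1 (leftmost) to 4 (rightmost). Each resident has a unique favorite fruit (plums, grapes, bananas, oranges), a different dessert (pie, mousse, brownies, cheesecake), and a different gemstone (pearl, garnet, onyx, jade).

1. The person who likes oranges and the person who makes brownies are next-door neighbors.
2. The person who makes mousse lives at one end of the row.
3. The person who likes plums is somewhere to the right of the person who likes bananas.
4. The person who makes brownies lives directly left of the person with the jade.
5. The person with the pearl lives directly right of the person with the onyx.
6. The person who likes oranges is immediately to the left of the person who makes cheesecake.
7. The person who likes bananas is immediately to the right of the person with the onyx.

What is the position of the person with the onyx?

1

The person who likes bananas is narrowed to house 2 or 3; consider each.
Placing it in house 3 leads to a contradiction, so it's in house 2.
Clue 7 places the person with the onyx in house 1.
Clue 1 places the person who makes brownies in house 2.
From clue 4, the person with the jade must be in house 3.
The person with the pearl is in house 2 (clue 5).
So house 3 gets pie for dessert.
That leaves cheesecake as the dessert for house 4.
The only gemstone still possible for house 4 is garnet.
Clue 6: the person who likes oranges is in house 3.
That leaves grapes as the favorite fruit for house 1.
House 4 favorite fruit: only plums fits.
House 1's dessert must be mousse (nothing else left).
So: house 1 = grapes/mousse/onyx, house 2 = bananas/brownies/pearl, house 3 = oranges/pie/jade, house 4 = plums/cheesecake/garnet.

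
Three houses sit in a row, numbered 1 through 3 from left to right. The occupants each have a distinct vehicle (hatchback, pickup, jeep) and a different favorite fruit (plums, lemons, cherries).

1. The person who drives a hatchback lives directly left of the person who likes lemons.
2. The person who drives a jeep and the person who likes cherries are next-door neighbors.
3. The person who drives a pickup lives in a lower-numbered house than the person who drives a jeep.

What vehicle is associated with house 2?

hatchback

House 3's vehicle must be jeep (nothing else left).
Clue 2 places the person who likes cherries in house 2.
The only favorite fruit still possible for house 1 is plums.
House 3 favorite fruit: only lemons fits.
Clue 1: the person who drives a hatchback is in house 2.
So house 1 gets pickup for vehicle.
So: house 1 = pickup/plums, house 2 = hatchback/cherries, house 3 = jeep/lemons.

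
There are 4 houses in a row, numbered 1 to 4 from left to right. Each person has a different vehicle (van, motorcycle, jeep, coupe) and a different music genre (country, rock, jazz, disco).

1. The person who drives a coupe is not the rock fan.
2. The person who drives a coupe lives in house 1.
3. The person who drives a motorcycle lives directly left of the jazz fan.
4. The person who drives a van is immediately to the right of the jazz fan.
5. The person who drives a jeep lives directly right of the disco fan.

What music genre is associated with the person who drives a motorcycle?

disco

By clue 2, the person who drives a coupe is in house 1.
From clue 3, the person who drives a motorcycle must be in house 2.
The jazz fan is in house 3 (clue 3).
Clue 4: the person who drives a van is in house 4.
So house 3 gets jeep for vehicle.
From clue 5, the disco fan must be in house 2.
House 1's music genre must be country (nothing else left).
House 4's music genre must be rock (nothing else left).
So: house 1 = coupe/country, house 2 = motorcycle/disco, house 3 = jeep/jazz, house 4 = van/rock.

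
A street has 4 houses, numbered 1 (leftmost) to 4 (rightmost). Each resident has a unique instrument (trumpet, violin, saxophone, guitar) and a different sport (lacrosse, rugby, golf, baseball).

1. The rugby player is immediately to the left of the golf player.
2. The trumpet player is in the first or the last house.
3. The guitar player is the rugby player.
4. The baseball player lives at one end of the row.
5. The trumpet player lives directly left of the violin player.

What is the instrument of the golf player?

By clue 5, the trumpet player is in house 1.
Clue 5: the violin player is in house 2.
House 3's instrument must be guitar (nothing else left).
That leaves saxophone as the instrument for house 4.
From clue 3, the rugby player must be in house 3.
The golf player is in house 4 (clue 1).
House 1's sport must be baseball (nothing else left).
The only sport still possible for house 2 is lacrosse.
So: house 1 = trumpet/baseball, house 2 = violin/lacrosse, house 3 = guitar/rugby, house 4 = saxophone/golf.

saxophone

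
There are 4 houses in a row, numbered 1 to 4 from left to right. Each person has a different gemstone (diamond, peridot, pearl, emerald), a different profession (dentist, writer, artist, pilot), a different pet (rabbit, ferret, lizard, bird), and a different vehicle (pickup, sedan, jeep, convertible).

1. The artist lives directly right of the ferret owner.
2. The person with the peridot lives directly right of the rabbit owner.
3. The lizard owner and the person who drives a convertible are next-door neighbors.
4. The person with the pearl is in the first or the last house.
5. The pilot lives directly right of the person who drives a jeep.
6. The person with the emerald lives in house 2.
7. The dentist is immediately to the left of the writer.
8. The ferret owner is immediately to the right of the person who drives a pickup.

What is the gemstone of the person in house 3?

Clue 6 places the person with the emerald in house 2.
That leaves dentist as the profession for house 1.
From clue 7, the writer must be in house 2.
The person with the pearl is narrowed to house 1 or 4; consider each.
Placing it in house 4 leads to a contradiction, so it's in house 1.
The person with the diamond is narrowed to house 3 or 4; consider each.
Placing it in house 4 leads to a contradiction, so it's in house 3.
So house 4 gets peridot for gemstone.
From clue 2, the rabbit owner must be in house 3.
The only pet still possible for house 2 is ferret.
Clue 1: the artist is in house 3.
The person who drives a pickup is in house 1 (clue 8).
House 4's profession must be pilot (nothing else left).
So house 4 gets sedan for vehicle.
The person who drives a jeep is in house 3 (clue 5).
House 2's vehicle must be convertible (nothing else left).
Clue 3: the lizard owner is in house 1.
House 4 pet: only bird fits.
So: house 1 = pearl/dentist/lizard/pickup, house 2 = emerald/writer/ferret/convertible, house 3 = diamond/artist/rabbit/jeep, house 4 = peridot/pilot/bird/sedan.

diamond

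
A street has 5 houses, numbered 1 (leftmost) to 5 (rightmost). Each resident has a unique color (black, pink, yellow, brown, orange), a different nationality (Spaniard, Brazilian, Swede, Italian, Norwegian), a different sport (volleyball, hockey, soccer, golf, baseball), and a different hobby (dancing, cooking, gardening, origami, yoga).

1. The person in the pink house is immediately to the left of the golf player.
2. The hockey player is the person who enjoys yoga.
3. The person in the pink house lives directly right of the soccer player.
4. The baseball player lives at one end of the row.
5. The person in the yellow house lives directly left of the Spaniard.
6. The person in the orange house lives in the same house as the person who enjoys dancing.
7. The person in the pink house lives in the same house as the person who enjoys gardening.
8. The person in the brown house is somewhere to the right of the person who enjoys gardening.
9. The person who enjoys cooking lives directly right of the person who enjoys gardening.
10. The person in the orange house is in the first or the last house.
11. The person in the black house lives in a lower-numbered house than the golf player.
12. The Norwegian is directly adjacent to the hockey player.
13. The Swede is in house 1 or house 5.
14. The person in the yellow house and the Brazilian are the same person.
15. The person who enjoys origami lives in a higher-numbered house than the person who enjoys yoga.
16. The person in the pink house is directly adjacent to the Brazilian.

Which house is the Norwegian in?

1

The person in the orange house is narrowed to house 1 or 5; consider each.
Placing it in house 5 leads to a contradiction, so it's in house 1.
From clue 6, the person who enjoys dancing must be in house 1.
So house 5 gets brown for color.
The Swede is narrowed to house 1 or 5; consider each.
Placing it in house 1 leads to a contradiction, so it's in house 5.
The person in the yellow house is narrowed to house 2 or 3; consider each.
Placing it in house 2 leads to a contradiction, so it's in house 3.
The Spaniard is in house 4 (clue 5).
Clue 14 places the Brazilian in house 3.
The only sport still possible for house 4 is volleyball.
House 2 sport: only hockey fits.
By clue 2, the person who enjoys yoga is in house 2.
Clue 12 places the Norwegian in house 1.
That leaves Italian as the nationality for house 2.
Clue 7: the person in the pink house is in house 4.
From clue 9, the person who enjoys cooking must be in house 5.
So house 2 gets black for color.
The only hobby still possible for house 3 is origami.
House 4's hobby must be gardening (nothing else left).
From clue 1, the golf player must be in house 5.
By clue 3, the soccer player is in house 3.
House 1 sport: only baseball fits.
So: house 1 = orange/Norwegian/baseball/dancing, house 2 = black/Italian/hockey/yoga, house 3 = yellow/Brazilian/soccer/origami, house 4 = pink/Spaniard/volleyball/gardening, house 5 = brown/Swede/golf/cooking.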